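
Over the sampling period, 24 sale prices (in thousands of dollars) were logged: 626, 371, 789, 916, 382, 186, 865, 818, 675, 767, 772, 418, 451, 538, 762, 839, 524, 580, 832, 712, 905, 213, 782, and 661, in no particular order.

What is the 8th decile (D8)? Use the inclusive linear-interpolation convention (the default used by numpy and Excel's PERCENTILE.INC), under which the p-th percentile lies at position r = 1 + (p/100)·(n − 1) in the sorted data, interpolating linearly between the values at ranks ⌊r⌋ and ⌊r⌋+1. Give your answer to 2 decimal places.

Sorted: 186, 213, 371, 382, 418, 451, 524, 538, 580, 626, 661, 675, 712, 762, 767, 772, 782, 789, 818, 832, 839, 865, 905, 916.
n = 24.
r = 1 + (80/100)·(24 − 1) = 1 + 18.4 = 19.4.
Rank 19 is 818 and rank 20 is 832.
Interpolate: 818 + 0.4·(832 − 818) = 818 + 0.4·14 = 823.6.

823.60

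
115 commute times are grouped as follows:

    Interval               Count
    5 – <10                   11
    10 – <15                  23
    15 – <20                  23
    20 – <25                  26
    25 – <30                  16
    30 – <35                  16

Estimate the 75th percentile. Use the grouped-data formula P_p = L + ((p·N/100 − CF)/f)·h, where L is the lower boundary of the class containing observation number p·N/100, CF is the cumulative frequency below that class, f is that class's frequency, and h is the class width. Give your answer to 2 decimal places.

26.02

N = 115; target position k = 75/100 · 115 = 86.25.
Cumulative frequencies: 11, 34, 57, 83, 99, 115.
Observation 86.25 falls in the class 25 – <30.
L = 25, CF = 83, f = 16, h = 5.
P75 = 25 + ((86.25 − 83)/16)·5 = 25 + 1.01562 = 26.0156.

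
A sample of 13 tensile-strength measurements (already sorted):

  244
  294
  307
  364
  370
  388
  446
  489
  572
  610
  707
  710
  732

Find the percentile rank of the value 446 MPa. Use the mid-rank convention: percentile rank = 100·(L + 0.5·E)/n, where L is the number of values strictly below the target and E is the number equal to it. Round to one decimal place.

50.0

Count below 446: L = 6; count equal: E = 1; n = 13.
Percentile rank = 100·(6 + 0.5·1)/13 = 100·6.5/13 = 50.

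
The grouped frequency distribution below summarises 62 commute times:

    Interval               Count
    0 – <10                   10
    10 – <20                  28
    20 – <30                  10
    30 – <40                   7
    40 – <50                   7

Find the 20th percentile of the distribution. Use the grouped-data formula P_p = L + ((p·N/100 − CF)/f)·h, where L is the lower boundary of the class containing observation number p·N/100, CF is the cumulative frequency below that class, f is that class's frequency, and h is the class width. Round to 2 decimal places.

N = 62; target position k = 20/100 · 62 = 12.4.
Cumulative frequencies: 10, 38, 48, 55, 62.
Observation 12.4 falls in the class 10 – <20.
L = 10, CF = 10, f = 28, h = 10.
P20 = 10 + ((12.4 − 10)/28)·10 = 10 + 0.857143 = 10.8571.

10.86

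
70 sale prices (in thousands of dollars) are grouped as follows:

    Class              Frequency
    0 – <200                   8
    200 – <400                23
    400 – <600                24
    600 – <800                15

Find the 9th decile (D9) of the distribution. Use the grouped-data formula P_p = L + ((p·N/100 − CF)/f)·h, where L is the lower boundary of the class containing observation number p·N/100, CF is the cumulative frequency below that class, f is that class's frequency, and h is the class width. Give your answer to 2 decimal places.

706.67

N = 70; target position k = 90/100 · 70 = 63.
Cumulative frequencies: 8, 31, 55, 70.
Observation 63 falls in the class 600 – <800.
L = 600, CF = 55, f = 15, h = 200.
P90 = 600 + ((63 − 55)/15)·200 = 600 + 106.667 = 706.667.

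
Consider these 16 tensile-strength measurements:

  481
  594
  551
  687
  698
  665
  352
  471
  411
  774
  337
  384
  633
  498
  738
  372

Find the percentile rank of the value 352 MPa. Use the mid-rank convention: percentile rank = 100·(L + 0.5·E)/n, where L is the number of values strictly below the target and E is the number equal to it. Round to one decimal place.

Sorted: 337, 352, 372, 384, 411, 471, 481, 498, 551, 594, 633, 665, 687, 698, 738, 774.
Count below 352: L = 1; count equal: E = 1; n = 16.
Percentile rank = 100·(1 + 0.5·1)/16 = 100·1.5/16 = 9.375.

9.4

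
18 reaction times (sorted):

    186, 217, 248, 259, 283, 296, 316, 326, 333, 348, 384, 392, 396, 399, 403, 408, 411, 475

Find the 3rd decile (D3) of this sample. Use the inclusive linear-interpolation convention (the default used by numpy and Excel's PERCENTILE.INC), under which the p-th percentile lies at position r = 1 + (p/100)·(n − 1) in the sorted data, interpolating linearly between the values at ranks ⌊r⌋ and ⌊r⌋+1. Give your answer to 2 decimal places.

298.00

n = 18.
r = 1 + (30/100)·(18 − 1) = 1 + 5.1 = 6.1.
Rank 6 is 296 and rank 7 is 316.
Interpolate: 296 + 0.1·(316 − 296) = 296 + 0.1·20 = 298.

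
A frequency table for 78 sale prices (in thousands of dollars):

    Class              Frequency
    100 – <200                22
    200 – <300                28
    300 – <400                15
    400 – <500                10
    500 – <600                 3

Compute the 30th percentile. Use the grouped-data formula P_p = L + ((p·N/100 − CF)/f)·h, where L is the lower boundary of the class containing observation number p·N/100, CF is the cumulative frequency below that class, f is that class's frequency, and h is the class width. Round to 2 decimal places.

205.00

N = 78; target position k = 30/100 · 78 = 23.4.
Cumulative frequencies: 22, 50, 65, 75, 78.
Observation 23.4 falls in the class 200 – <300.
L = 200, CF = 22, f = 28, h = 100.
P30 = 200 + ((23.4 − 22)/28)·100 = 200 + 5 = 205.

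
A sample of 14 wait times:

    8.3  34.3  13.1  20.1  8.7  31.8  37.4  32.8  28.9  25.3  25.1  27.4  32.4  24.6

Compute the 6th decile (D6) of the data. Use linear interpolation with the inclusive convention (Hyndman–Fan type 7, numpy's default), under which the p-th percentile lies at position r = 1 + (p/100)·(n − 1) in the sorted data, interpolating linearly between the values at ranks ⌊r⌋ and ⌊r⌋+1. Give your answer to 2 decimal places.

28.60

Sorted: 8.3, 8.7, 13.1, 20.1, 24.6, 25.1, 25.3, 27.4, 28.9, 31.8, 32.4, 32.8, 34.3, 37.4.
n = 14.
r = 1 + (60/100)·(14 − 1) = 1 + 7.8 = 8.8.
Rank 8 is 27.4 and rank 9 is 28.9.
Interpolate: 27.4 + 0.8·(28.9 − 27.4) = 27.4 + 0.8·1.5 = 28.6.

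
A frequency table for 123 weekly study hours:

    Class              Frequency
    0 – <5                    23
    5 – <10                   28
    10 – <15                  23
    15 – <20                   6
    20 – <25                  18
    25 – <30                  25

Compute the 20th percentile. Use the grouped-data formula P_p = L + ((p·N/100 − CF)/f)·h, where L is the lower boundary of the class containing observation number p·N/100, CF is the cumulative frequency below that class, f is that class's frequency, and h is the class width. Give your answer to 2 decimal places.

5.29

N = 123; target position k = 20/100 · 123 = 24.6.
Cumulative frequencies: 23, 51, 74, 80, 98, 123.
Observation 24.6 falls in the class 5 – <10.
L = 5, CF = 23, f = 28, h = 5.
P20 = 5 + ((24.6 − 23)/28)·5 = 5 + 0.285714 = 5.28571.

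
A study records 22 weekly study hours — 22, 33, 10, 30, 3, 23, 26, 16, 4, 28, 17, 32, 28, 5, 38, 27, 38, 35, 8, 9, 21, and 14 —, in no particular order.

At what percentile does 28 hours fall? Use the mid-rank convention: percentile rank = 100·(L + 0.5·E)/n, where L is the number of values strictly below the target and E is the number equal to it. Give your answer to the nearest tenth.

68.2

Sorted: 3, 4, 5, 8, 9, 10, 14, 16, 17, 21, 22, 23, 26, 27, 28, 28, 30, 32, 33, 35, 38, 38.
Count below 28: L = 14; count equal: E = 2; n = 22.
Percentile rank = 100·(14 + 0.5·2)/22 = 100·15/22 = 68.18.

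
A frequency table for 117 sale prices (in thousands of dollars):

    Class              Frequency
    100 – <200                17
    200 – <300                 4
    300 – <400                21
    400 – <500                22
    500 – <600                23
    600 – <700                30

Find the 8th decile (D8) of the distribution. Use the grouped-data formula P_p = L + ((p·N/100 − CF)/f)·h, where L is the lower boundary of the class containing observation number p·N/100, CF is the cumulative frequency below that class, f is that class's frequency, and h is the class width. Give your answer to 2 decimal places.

N = 117; target position k = 80/100 · 117 = 93.6.
Cumulative frequencies: 17, 21, 42, 64, 87, 117.
Observation 93.6 falls in the class 600 – <700.
L = 600, CF = 87, f = 30, h = 100.
P80 = 600 + ((93.6 − 87)/30)·100 = 600 + 22 = 622.

622.00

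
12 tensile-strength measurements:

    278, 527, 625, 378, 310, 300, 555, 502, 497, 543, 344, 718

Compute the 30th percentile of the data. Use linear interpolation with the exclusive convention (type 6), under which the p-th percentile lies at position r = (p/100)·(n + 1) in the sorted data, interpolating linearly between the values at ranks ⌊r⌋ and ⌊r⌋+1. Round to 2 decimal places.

Sorted: 278, 300, 310, 344, 378, 497, 502, 527, 543, 555, 625, 718.
n = 12.
r = (30/100)·(12 + 1) = 3.9.
Rank 3 is 310 and rank 4 is 344.
Interpolate: 310 + 0.9·(344 − 310) = 310 + 0.9·34 = 340.6.

340.60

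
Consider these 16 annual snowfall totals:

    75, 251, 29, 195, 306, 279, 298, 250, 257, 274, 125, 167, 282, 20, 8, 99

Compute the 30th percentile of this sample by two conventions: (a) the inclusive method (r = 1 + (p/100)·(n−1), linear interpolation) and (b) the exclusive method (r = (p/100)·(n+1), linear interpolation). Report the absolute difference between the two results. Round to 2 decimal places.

Sorted: 8, 20, 29, 75, 99, 125, 167, 195, 250, 251, 257, 274, 279, 282, 298, 306.
n = 16.
(a) r = 5.5; between ranks 5 (99) and 6 (125): 112.
(b) r = 5.1; between ranks 5 (99) and 6 (125): 101.6.
|112 − 101.6| = 10.4.

10.40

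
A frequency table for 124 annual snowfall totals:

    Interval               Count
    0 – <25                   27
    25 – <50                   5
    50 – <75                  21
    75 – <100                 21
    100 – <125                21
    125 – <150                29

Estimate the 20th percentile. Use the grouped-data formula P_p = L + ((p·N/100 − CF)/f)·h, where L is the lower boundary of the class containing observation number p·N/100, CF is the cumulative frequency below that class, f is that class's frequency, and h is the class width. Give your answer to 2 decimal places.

22.96

N = 124; target position k = 20/100 · 124 = 24.8.
Cumulative frequencies: 27, 32, 53, 74, 95, 124.
Observation 24.8 falls in the class 0 – <25.
L = 0, CF = 0, f = 27, h = 25.
P20 = 0 + ((24.8 − 0)/27)·25 = 0 + 22.963 = 22.963.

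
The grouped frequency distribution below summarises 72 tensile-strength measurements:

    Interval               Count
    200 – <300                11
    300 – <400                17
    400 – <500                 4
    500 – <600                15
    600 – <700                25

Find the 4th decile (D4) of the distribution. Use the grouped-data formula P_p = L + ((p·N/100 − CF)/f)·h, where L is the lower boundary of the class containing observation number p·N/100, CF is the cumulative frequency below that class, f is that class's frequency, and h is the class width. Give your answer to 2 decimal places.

N = 72; target position k = 40/100 · 72 = 28.8.
Cumulative frequencies: 11, 28, 32, 47, 72.
Observation 28.8 falls in the class 400 – <500.
L = 400, CF = 28, f = 4, h = 100.
P40 = 400 + ((28.8 − 28)/4)·100 = 400 + 20 = 420.

420.00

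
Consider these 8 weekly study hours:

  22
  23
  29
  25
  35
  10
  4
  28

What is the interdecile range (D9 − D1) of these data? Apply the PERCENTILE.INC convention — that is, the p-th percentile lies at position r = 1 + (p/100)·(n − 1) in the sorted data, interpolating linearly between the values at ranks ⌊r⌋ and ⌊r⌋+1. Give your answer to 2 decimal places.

22.60

Sorted: 4, 10, 22, 23, 25, 28, 29, 35.
n = 8.
P10: r = 1.7; ranks 1–2 are 4, 10; interpolating gives 8.2.
P90: r = 7.3; ranks 7–8 are 29, 35; interpolating gives 30.8.
Difference: 30.8 − 8.2 = 22.6.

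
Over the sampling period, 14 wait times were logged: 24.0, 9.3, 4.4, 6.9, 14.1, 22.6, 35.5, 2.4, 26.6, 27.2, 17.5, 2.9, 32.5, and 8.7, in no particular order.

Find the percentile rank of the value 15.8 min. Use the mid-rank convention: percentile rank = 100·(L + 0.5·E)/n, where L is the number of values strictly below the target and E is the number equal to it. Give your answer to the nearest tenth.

50.0

Sorted: 2.4, 2.9, 4.4, 6.9, 8.7, 9.3, 14.1, 17.5, 22.6, 24.0, 26.6, 27.2, 32.5, 35.5.
Count below 15.8: L = 7; count equal: E = 0; n = 14.
Percentile rank = 100·(7 + 0.5·0)/14 = 100·7/14 = 50.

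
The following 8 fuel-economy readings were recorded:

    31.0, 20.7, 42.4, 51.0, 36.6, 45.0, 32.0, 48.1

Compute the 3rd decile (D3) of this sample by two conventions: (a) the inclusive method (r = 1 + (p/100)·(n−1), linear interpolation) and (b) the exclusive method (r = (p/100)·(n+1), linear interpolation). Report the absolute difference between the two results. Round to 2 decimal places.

Sorted: 20.7, 31.0, 32.0, 36.6, 42.4, 45.0, 48.1, 51.0.
n = 8.
(a) r = 3.1; between ranks 3 (32.0) and 4 (36.6): 32.46.
(b) r = 2.7; between ranks 2 (31.0) and 3 (32.0): 31.7.
|32.46 − 31.7| = 0.76.

0.76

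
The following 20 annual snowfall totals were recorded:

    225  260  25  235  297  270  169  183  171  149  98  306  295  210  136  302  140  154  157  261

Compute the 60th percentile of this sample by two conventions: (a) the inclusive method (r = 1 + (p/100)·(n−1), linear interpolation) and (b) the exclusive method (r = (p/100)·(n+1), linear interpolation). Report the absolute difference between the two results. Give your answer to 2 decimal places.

2.00

Sorted: 25, 98, 136, 140, 149, 154, 157, 169, 171, 183, 210, 225, 235, 260, 261, 270, 295, 297, 302, 306.
n = 20.
(a) r = 12.4; between ranks 12 (225) and 13 (235): 229.
(b) r = 12.6; between ranks 12 (225) and 13 (235): 231.
|229 − 231| = 2.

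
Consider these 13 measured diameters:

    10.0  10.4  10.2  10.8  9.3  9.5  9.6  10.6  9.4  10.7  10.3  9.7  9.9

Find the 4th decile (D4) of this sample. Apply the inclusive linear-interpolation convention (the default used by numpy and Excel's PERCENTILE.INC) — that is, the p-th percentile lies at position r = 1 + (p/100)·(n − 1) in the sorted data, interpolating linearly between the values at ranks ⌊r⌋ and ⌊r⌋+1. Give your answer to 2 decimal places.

Sorted: 9.3, 9.4, 9.5, 9.6, 9.7, 9.9, 10.0, 10.2, 10.3, 10.4, 10.6, 10.7, 10.8.
n = 13.
r = 1 + (40/100)·(13 − 1) = 1 + 4.8 = 5.8.
Rank 5 is 9.7 and rank 6 is 9.9.
Interpolate: 9.7 + 0.8·(9.9 − 9.7) = 9.7 + 0.8·0.2 = 9.86.

9.86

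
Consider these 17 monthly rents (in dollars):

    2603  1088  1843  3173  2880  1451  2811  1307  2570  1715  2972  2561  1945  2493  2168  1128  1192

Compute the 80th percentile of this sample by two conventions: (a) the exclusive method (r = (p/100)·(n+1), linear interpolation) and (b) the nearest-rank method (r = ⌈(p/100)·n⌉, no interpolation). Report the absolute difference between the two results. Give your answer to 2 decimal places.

27.60

Sorted: 1088, 1128, 1192, 1307, 1451, 1715, 1843, 1945, 2168, 2493, 2561, 2570, 2603, 2811, 2880, 2972, 3173.
n = 17.
(a) r = 14.4; between ranks 14 (2811) and 15 (2880): 2838.6.
(b) the nearest-rank method: rank 14 → 2811.
|2838.6 − 2811| = 27.6.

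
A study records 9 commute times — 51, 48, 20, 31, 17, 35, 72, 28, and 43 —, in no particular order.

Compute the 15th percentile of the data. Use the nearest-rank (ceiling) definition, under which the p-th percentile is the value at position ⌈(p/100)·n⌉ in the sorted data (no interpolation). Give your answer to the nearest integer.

Sorted: 17, 20, 28, 31, 35, 43, 48, 51, 72.
n = 9.
Position = ⌈15/100 · 9⌉ = ⌈1.35⌉ = 2.
The value at rank 2 is 20.

20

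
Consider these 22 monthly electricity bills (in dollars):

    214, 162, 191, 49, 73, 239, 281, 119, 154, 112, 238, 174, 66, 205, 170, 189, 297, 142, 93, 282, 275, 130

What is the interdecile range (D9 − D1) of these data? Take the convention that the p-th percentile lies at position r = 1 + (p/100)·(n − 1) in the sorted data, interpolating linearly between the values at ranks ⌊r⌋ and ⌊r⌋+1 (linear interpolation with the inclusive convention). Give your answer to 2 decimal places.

205.40

Sorted: 49, 66, 73, 93, 112, 119, 130, 142, 154, 162, 170, 174, 189, 191, 205, 214, 238, 239, 275, 281, 282, 297.
n = 22.
P10: r = 3.1; ranks 3–4 are 73, 93; interpolating gives 75.
P90: r = 19.9; ranks 19–20 are 275, 281; interpolating gives 280.4.
Difference: 280.4 − 75 = 205.4.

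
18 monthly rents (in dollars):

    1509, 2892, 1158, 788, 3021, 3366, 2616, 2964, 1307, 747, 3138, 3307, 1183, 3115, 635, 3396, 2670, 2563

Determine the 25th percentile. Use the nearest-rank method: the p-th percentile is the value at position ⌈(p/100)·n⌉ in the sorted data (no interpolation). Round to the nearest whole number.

Sorted: 635, 747, 788, 1158, 1183, 1307, 1509, 2563, 2616, 2670, 2892, 2964, 3021, 3115, 3138, 3307, 3366, 3396.
n = 18.
Position = ⌈25/100 · 18⌉ = ⌈4.5⌉ = 5.
The value at rank 5 is 1183.

1183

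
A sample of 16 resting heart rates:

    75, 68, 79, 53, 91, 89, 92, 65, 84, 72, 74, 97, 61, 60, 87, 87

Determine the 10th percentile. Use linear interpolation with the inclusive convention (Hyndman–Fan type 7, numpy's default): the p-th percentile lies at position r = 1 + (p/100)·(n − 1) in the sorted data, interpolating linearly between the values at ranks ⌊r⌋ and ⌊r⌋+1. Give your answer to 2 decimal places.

60.50

Sorted: 53, 60, 61, 65, 68, 72, 74, 75, 79, 84, 87, 87, 89, 91, 92, 97.
n = 16.
r = 1 + (10/100)·(16 − 1) = 1 + 1.5 = 2.5.
Rank 2 is 60 and rank 3 is 61.
Interpolate: 60 + 0.5·(61 − 60) = 60 + 0.5·1 = 60.5.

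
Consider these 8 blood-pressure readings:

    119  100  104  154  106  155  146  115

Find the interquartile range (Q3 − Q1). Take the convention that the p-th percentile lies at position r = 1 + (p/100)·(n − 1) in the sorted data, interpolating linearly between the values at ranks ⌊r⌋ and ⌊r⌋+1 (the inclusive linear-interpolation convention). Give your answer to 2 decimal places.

42.50

Sorted: 100, 104, 106, 115, 119, 146, 154, 155.
n = 8.
P25: r = 2.75; ranks 2–3 are 104, 106; interpolating gives 105.5.
P75: r = 6.25; ranks 6–7 are 146, 154; interpolating gives 148.
Difference: 148 − 105.5 = 42.5.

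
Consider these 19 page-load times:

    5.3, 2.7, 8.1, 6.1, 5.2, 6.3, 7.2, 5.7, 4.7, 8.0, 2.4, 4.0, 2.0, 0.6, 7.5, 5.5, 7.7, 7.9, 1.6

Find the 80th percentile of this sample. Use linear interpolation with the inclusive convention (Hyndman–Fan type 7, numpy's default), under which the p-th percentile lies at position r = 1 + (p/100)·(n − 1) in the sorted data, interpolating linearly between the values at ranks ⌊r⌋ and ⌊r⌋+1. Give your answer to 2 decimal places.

7.58

Sorted: 0.6, 1.6, 2.0, 2.4, 2.7, 4.0, 4.7, 5.2, 5.3, 5.5, 5.7, 6.1, 6.3, 7.2, 7.5, 7.7, 7.9, 8.0, 8.1.
n = 19.
r = 1 + (80/100)·(19 − 1) = 1 + 14.4 = 15.4.
Rank 15 is 7.5 and rank 16 is 7.7.
Interpolate: 7.5 + 0.4·(7.7 − 7.5) = 7.5 + 0.4·0.2 = 7.58.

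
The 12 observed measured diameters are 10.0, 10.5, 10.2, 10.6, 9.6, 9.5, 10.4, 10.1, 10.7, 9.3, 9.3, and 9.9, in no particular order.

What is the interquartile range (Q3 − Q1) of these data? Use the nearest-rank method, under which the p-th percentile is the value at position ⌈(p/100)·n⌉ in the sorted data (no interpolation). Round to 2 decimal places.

Sorted: 9.3, 9.3, 9.5, 9.6, 9.9, 10.0, 10.1, 10.2, 10.4, 10.5, 10.6, 10.7.
n = 12.
P25: rank ⌈25/100·12⌉ = 3 → 9.5.
P75: rank ⌈75/100·12⌉ = 9 → 10.4.
Difference: 10.4 − 9.5 = 0.9.

0.90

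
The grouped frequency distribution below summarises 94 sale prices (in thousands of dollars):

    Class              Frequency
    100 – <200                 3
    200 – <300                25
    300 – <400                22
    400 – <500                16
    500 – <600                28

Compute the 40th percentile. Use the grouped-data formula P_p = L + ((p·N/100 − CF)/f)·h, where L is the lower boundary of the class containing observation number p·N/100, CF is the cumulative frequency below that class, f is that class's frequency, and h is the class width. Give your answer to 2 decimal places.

343.64

N = 94; target position k = 40/100 · 94 = 37.6.
Cumulative frequencies: 3, 28, 50, 66, 94.
Observation 37.6 falls in the class 300 – <400.
L = 300, CF = 28, f = 22, h = 100.
P40 = 300 + ((37.6 − 28)/22)·100 = 300 + 43.6364 = 343.636.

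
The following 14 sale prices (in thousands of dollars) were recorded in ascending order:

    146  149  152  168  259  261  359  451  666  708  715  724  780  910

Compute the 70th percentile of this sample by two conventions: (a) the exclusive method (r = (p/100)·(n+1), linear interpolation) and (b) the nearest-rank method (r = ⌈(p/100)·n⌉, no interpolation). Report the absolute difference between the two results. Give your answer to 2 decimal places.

n = 14.
(a) r = 10.5; between ranks 10 (708) and 11 (715): 711.5.
(b) the nearest-rank method: rank 10 → 708.
|711.5 − 708| = 3.5.

3.50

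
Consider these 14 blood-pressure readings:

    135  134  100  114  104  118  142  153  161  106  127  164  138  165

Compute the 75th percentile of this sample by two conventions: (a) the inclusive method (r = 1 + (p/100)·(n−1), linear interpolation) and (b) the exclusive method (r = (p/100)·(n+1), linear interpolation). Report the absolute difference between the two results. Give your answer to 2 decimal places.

Sorted: 100, 104, 106, 114, 118, 127, 134, 135, 138, 142, 153, 161, 164, 165.
n = 14.
(a) r = 10.75; between ranks 10 (142) and 11 (153): 150.25.
(b) r = 11.25; between ranks 11 (153) and 12 (161): 155.
|150.25 − 155| = 4.75.

4.75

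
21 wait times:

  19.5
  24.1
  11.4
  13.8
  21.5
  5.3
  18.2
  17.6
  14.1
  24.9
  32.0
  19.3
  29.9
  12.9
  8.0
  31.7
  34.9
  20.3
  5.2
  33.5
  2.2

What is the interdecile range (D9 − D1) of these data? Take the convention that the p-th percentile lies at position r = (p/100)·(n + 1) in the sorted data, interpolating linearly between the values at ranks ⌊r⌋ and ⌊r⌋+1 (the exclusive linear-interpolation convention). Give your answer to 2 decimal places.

Sorted: 2.2, 5.2, 5.3, 8.0, 11.4, 12.9, 13.8, 14.1, 17.6, 18.2, 19.3, 19.5, 20.3, 21.5, 24.1, 24.9, 29.9, 31.7, 32.0, 33.5, 34.9.
n = 21.
P10: r = 2.2; ranks 2–3 are 5.2, 5.3; interpolating gives 5.22.
P90: r = 19.8; ranks 19–20 are 32.0, 33.5; interpolating gives 33.2.
Difference: 33.2 − 5.22 = 27.98.

27.98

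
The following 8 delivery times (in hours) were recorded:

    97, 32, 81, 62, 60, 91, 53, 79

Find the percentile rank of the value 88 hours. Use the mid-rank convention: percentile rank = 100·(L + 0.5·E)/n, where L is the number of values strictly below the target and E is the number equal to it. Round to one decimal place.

Sorted: 32, 53, 60, 62, 79, 81, 91, 97.
Count below 88: L = 6; count equal: E = 0; n = 8.
Percentile rank = 100·(6 + 0.5·0)/8 = 100·6/8 = 75.

75.0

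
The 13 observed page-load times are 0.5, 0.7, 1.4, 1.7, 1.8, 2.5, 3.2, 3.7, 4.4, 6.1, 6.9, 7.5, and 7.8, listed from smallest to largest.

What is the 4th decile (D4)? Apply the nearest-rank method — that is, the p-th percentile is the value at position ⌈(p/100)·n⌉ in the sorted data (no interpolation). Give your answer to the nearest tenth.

n = 13.
Position = ⌈40/100 · 13⌉ = ⌈5.2⌉ = 6.
The value at rank 6 is 2.5.

2.5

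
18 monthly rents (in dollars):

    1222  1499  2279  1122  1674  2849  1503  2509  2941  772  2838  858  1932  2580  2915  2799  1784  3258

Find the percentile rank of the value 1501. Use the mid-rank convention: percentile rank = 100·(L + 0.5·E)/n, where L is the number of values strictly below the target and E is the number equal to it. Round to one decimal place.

27.8

Sorted: 772, 858, 1122, 1222, 1499, 1503, 1674, 1784, 1932, 2279, 2509, 2580, 2799, 2838, 2849, 2915, 2941, 3258.
Count below 1501: L = 5; count equal: E = 0; n = 18.
Percentile rank = 100·(5 + 0.5·0)/18 = 100·5/18 = 27.78.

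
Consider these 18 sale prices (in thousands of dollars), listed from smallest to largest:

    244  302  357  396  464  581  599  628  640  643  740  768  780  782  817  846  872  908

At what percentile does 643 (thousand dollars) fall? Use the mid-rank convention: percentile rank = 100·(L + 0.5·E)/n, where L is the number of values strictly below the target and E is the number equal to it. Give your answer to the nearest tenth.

Count below 643: L = 9; count equal: E = 1; n = 18.
Percentile rank = 100·(9 + 0.5·1)/18 = 100·9.5/18 = 52.78.

52.8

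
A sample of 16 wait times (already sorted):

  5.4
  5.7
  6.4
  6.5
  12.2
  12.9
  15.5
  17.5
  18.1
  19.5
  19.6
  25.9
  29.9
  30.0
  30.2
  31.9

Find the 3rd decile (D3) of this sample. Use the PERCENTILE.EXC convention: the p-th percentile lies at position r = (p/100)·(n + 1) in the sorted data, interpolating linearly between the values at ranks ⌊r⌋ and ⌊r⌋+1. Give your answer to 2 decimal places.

n = 16.
r = (30/100)·(16 + 1) = 5.1.
Rank 5 is 12.2 and rank 6 is 12.9.
Interpolate: 12.2 + 0.1·(12.9 − 12.2) = 12.2 + 0.1·0.7 = 12.27.

12.27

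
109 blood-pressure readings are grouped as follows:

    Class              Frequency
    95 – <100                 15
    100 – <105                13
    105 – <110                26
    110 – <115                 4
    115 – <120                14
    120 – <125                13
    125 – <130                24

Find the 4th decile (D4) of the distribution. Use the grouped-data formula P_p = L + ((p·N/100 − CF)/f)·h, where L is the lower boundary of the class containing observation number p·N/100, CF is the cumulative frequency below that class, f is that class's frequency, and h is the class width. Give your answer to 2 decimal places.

N = 109; target position k = 40/100 · 109 = 43.6.
Cumulative frequencies: 15, 28, 54, 58, 72, 85, 109.
Observation 43.6 falls in the class 105 – <110.
L = 105, CF = 28, f = 26, h = 5.
P40 = 105 + ((43.6 − 28)/26)·5 = 105 + 3 = 108.

108.00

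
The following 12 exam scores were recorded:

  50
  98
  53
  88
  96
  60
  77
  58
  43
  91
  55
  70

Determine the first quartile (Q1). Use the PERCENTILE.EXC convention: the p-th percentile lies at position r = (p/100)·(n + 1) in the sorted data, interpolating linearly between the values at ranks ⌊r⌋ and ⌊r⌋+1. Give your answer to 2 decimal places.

53.50

Sorted: 43, 50, 53, 55, 58, 60, 70, 77, 88, 91, 96, 98.
n = 12.
r = (25/100)·(12 + 1) = 3.25.
Rank 3 is 53 and rank 4 is 55.
Interpolate: 53 + 0.25·(55 − 53) = 53 + 0.25·2 = 53.5.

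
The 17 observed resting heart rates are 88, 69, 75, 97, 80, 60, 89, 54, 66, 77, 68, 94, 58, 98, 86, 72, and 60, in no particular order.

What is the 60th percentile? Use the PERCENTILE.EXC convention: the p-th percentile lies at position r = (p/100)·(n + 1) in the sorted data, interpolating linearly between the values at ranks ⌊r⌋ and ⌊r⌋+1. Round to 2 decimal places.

79.40

Sorted: 54, 58, 60, 60, 66, 68, 69, 72, 75, 77, 80, 86, 88, 89, 94, 97, 98.
n = 17.
r = (60/100)·(17 + 1) = 10.8.
Rank 10 is 77 and rank 11 is 80.
Interpolate: 77 + 0.8·(80 − 77) = 77 + 0.8·3 = 79.4.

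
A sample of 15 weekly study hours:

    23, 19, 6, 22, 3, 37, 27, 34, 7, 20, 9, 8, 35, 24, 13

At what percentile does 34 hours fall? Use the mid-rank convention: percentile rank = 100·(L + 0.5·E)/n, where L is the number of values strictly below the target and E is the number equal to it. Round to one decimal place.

Sorted: 3, 6, 7, 8, 9, 13, 19, 20, 22, 23, 24, 27, 34, 35, 37.
Count below 34: L = 12; count equal: E = 1; n = 15.
Percentile rank = 100·(12 + 0.5·1)/15 = 100·12.5/15 = 83.33.

83.3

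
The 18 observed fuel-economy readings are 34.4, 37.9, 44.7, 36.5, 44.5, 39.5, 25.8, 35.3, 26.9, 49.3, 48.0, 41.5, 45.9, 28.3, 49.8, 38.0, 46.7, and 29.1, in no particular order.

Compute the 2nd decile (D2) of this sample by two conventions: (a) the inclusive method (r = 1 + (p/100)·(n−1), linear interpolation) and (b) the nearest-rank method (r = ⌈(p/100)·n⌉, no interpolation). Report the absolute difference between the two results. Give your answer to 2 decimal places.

2.12

Sorted: 25.8, 26.9, 28.3, 29.1, 34.4, 35.3, 36.5, 37.9, 38.0, 39.5, 41.5, 44.5, 44.7, 45.9, 46.7, 48.0, 49.3, 49.8.
n = 18.
(a) r = 4.4; between ranks 4 (29.1) and 5 (34.4): 31.22.
(b) the nearest-rank method: rank 4 → 29.1.
|31.22 − 29.1| = 2.12.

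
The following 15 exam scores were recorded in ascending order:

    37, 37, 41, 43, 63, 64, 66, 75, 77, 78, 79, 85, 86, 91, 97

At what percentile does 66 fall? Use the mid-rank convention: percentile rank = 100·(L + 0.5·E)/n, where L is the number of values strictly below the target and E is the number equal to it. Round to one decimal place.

43.3

Count below 66: L = 6; count equal: E = 1; n = 15.
Percentile rank = 100·(6 + 0.5·1)/15 = 100·6.5/15 = 43.33.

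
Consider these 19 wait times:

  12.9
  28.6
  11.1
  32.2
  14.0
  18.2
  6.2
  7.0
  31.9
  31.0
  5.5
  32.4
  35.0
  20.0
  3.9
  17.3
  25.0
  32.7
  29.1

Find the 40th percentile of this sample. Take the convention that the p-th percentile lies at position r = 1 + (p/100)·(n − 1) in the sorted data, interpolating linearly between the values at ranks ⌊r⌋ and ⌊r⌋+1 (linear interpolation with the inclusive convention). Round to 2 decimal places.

Sorted: 3.9, 5.5, 6.2, 7.0, 11.1, 12.9, 14.0, 17.3, 18.2, 20.0, 25.0, 28.6, 29.1, 31.0, 31.9, 32.2, 32.4, 32.7, 35.0.
n = 19.
r = 1 + (40/100)·(19 − 1) = 1 + 7.2 = 8.2.
Rank 8 is 17.3 and rank 9 is 18.2.
Interpolate: 17.3 + 0.2·(18.2 − 17.3) = 17.3 + 0.2·0.9 = 17.48.

17.48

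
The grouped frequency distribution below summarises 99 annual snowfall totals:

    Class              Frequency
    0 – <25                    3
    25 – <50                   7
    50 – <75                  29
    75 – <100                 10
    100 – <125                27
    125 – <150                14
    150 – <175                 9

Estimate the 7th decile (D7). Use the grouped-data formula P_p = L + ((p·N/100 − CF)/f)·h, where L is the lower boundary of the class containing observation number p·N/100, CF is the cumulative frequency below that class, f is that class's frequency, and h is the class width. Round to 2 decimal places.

118.80

N = 99; target position k = 70/100 · 99 = 69.3.
Cumulative frequencies: 3, 10, 39, 49, 76, 90, 99.
Observation 69.3 falls in the class 100 – <125.
L = 100, CF = 49, f = 27, h = 25.
P70 = 100 + ((69.3 − 49)/27)·25 = 100 + 18.7963 = 118.796.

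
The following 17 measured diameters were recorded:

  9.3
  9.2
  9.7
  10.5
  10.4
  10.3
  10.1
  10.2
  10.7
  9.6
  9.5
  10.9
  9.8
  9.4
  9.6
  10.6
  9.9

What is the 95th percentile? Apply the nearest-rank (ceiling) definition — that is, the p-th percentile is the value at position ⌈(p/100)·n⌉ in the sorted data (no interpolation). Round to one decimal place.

Sorted: 9.2, 9.3, 9.4, 9.5, 9.6, 9.6, 9.7, 9.8, 9.9, 10.1, 10.2, 10.3, 10.4, 10.5, 10.6, 10.7, 10.9.
n = 17.
Position = ⌈95/100 · 17⌉ = ⌈16.15⌉ = 17.
The value at rank 17 is 10.9.

10.9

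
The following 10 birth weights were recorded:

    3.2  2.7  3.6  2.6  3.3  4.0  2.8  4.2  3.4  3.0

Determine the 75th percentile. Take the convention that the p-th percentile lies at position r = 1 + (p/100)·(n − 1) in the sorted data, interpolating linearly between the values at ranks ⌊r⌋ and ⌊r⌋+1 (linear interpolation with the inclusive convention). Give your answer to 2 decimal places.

Sorted: 2.6, 2.7, 2.8, 3.0, 3.2, 3.3, 3.4, 3.6, 4.0, 4.2.
n = 10.
r = 1 + (75/100)·(10 − 1) = 1 + 6.75 = 7.75.
Rank 7 is 3.4 and rank 8 is 3.6.
Interpolate: 3.4 + 0.75·(3.6 − 3.4) = 3.4 + 0.75·0.2 = 3.55.

3.55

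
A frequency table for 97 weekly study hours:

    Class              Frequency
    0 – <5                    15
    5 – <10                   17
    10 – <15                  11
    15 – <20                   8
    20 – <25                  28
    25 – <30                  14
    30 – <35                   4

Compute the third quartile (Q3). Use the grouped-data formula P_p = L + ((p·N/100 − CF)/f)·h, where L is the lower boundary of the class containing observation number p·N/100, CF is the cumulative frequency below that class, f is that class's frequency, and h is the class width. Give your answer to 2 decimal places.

23.88

N = 97; target position k = 75/100 · 97 = 72.75.
Cumulative frequencies: 15, 32, 43, 51, 79, 93, 97.
Observation 72.75 falls in the class 20 – <25.
L = 20, CF = 51, f = 28, h = 5.
P75 = 20 + ((72.75 − 51)/28)·5 = 20 + 3.88393 = 23.8839.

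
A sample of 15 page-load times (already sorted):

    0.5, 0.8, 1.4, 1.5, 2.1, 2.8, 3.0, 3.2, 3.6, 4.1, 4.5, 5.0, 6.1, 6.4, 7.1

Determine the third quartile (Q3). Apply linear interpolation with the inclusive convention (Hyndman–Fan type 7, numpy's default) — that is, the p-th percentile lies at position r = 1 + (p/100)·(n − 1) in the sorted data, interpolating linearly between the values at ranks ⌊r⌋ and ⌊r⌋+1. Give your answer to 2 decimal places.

4.75

n = 15.
r = 1 + (75/100)·(15 − 1) = 1 + 10.5 = 11.5.
Rank 11 is 4.5 and rank 12 is 5.0.
Interpolate: 4.5 + 0.5·(5.0 − 4.5) = 4.5 + 0.5·0.5 = 4.75.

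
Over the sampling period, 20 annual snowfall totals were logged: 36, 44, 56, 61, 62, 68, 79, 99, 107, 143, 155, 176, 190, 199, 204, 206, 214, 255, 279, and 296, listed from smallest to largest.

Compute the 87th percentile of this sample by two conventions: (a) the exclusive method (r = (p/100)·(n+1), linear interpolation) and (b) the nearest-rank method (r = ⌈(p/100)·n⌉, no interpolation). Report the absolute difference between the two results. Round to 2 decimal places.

n = 20.
(a) r = 18.27; between ranks 18 (255) and 19 (279): 261.48.
(b) the nearest-rank method: rank 18 → 255.
|261.48 − 255| = 6.48.

6.48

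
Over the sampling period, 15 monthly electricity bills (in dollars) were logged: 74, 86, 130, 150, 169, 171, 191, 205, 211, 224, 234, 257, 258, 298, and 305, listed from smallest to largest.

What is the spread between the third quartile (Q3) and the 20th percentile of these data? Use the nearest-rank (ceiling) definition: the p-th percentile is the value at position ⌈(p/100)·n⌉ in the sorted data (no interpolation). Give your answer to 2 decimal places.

n = 15.
P20: rank ⌈20/100·15⌉ = 3 → 130.
P75: rank ⌈75/100·15⌉ = 12 → 257.
Difference: 257 − 130 = 127.

127.00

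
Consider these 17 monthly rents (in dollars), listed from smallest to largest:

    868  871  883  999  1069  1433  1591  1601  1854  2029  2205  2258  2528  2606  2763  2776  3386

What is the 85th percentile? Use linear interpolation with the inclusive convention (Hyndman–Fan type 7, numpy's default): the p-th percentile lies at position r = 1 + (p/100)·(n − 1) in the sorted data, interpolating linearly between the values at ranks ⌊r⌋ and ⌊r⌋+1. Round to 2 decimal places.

2700.20

n = 17.
r = 1 + (85/100)·(17 − 1) = 1 + 13.6 = 14.6.
Rank 14 is 2606 and rank 15 is 2763.
Interpolate: 2606 + 0.6·(2763 − 2606) = 2606 + 0.6·157 = 2700.2.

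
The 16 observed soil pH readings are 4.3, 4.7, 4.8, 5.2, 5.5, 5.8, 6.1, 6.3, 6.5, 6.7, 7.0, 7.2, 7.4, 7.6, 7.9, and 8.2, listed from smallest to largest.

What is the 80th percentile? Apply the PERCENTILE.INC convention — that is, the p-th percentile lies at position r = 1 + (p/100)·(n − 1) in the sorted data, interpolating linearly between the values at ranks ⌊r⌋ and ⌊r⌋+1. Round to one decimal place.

n = 16.
r = 1 + (80/100)·(16 − 1) = 1 + 12 = 13.
r is an integer, so P80 is the value at rank 13: 7.4.

7.4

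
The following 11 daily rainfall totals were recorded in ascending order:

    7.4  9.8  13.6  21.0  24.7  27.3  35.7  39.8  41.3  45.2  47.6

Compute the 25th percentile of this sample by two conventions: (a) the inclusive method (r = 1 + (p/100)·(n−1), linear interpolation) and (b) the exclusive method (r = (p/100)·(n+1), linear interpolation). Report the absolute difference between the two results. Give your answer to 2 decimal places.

n = 11.
(a) r = 3.5; between ranks 3 (13.6) and 4 (21.0): 17.3.
(b) r = 3 → value at rank 3 = 13.6.
|17.3 − 13.6| = 3.7.

3.70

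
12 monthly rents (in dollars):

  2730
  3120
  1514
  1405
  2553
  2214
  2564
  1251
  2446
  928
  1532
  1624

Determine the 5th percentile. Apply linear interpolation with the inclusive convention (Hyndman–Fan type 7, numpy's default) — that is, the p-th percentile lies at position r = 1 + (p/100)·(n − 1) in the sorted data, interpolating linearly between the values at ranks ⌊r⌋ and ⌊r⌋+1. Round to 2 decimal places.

Sorted: 928, 1251, 1405, 1514, 1532, 1624, 2214, 2446, 2553, 2564, 2730, 3120.
n = 12.
r = 1 + (5/100)·(12 − 1) = 1 + 0.55 = 1.55.
Rank 1 is 928 and rank 2 is 1251.
Interpolate: 928 + 0.55·(1251 − 928) = 928 + 0.55·323 = 1105.65.

1105.65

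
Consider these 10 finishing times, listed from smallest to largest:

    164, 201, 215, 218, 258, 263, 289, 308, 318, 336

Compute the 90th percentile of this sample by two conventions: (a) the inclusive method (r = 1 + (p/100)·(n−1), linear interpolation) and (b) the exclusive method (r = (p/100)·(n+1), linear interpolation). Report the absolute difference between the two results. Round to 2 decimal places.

14.40

n = 10.
(a) r = 9.1; between ranks 9 (318) and 10 (336): 319.8.
(b) r = 9.9; between ranks 9 (318) and 10 (336): 334.2.
|319.8 − 334.2| = 14.4.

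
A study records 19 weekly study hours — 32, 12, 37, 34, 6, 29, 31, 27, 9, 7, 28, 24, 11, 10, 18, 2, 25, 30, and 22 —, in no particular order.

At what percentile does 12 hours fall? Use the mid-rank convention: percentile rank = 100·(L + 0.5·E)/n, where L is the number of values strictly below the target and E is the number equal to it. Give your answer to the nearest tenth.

34.2

Sorted: 2, 6, 7, 9, 10, 11, 12, 18, 22, 24, 25, 27, 28, 29, 30, 31, 32, 34, 37.
Count below 12: L = 6; count equal: E = 1; n = 19.
Percentile rank = 100·(6 + 0.5·1)/19 = 100·6.5/19 = 34.21.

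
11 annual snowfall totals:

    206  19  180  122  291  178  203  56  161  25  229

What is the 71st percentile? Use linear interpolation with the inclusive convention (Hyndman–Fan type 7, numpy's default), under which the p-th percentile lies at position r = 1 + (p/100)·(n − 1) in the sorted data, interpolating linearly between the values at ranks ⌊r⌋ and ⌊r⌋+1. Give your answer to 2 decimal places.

203.30

Sorted: 19, 25, 56, 122, 161, 178, 180, 203, 206, 229, 291.
n = 11.
r = 1 + (71/100)·(11 − 1) = 1 + 7.1 = 8.1.
Rank 8 is 203 and rank 9 is 206.
Interpolate: 203 + 0.1·(206 − 203) = 203 + 0.1·3 = 203.3.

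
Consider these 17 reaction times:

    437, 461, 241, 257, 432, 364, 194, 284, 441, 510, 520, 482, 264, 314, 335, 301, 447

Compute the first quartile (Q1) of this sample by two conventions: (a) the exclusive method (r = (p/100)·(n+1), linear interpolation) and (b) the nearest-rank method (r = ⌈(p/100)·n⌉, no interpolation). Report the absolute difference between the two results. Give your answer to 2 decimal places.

Sorted: 194, 241, 257, 264, 284, 301, 314, 335, 364, 432, 437, 441, 447, 461, 482, 510, 520.
n = 17.
(a) r = 4.5; between ranks 4 (264) and 5 (284): 274.
(b) the nearest-rank method: rank 5 → 284.
|274 − 284| = 10.

10.00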